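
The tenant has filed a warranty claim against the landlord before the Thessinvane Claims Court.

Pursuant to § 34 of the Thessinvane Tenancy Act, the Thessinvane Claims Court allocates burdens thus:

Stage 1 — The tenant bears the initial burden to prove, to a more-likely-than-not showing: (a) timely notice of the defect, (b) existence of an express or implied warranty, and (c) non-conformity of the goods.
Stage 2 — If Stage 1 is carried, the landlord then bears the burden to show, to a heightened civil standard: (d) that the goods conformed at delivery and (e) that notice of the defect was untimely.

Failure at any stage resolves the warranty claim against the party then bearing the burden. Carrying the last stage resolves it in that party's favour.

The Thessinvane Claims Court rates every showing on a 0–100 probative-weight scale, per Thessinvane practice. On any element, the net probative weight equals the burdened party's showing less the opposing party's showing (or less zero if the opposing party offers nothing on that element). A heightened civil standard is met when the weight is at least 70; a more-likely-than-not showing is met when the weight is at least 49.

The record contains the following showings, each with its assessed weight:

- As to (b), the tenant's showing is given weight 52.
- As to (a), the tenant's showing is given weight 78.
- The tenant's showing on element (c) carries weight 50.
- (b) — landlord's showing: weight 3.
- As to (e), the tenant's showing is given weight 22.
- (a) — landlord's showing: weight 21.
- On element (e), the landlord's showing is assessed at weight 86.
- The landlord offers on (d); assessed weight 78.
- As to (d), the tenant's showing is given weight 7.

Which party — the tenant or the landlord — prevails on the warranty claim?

Stage 1 — burden on tenant; standard: a more-likely-than-not showing (weight is at least 49).
    (a): 78 − 21 = 57 ≥ 49 [met]
    (b): 52 − 3 = 49 ≥ 49 [met]
    (c): 50 ≥ 49 [met]
  Stage 1 carried; the burden shifts to the landlord.
Stage 2 — burden on landlord; standard: a heightened civil standard (weight is at least 70).
    (d): 78 − 7 = 71 ≥ 70 [met]
    (e): 86 − 22 = 64 < 70 [not met]
  The landlord does not carry Stage 2.
The analysis ends at Stage 2; the tenant prevails.

tenant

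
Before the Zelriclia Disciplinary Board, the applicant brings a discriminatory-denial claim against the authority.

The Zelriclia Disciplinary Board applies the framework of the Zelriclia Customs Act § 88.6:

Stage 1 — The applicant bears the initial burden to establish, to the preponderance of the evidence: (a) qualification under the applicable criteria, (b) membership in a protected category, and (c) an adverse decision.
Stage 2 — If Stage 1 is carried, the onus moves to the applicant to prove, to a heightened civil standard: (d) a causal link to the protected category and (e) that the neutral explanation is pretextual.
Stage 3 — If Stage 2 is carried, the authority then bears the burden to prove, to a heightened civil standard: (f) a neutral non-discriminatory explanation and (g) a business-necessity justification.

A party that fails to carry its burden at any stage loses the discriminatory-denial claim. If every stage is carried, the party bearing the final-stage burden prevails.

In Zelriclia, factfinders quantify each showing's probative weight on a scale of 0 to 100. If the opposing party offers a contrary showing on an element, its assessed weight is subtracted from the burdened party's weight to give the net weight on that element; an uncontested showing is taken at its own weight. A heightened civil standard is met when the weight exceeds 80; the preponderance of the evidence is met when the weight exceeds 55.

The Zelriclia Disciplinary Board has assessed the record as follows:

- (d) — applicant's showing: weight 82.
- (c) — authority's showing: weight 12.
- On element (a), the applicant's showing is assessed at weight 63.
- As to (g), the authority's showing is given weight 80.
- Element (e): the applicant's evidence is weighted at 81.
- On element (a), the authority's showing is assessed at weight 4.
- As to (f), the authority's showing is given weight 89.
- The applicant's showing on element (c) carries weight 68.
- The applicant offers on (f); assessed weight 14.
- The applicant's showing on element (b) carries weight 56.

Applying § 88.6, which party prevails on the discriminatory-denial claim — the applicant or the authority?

At Stage 1 the applicant must meet the preponderance of the evidence (weight exceeds 55): on (a) the weight is 63 less the opposing 4 gives net 59, which does exceed 55, so (a) meets the standard; on (b) the weight is 56, > 55, so (b) meets the standard; on (c) the weight is 68 less the opposing 12 gives net 56, which does exceed 55, so (c) meets the standard.
  Stage 1 is satisfied; the applicant continues to bear the burden.
At Stage 2 the applicant must meet a heightened civil standard (weight exceeds 80): on (d) the weight is 82, which does exceed 80, so (d) meets the standard; on (e) the weight is 81, > 80, so (e) meets the standard.
  Stage 2 carried; the burden shifts to the authority.
At Stage 3 the authority must meet a heightened civil standard (weight exceeds 80): on (f) the weight is 89 less the opposing 14 gives net 75, ≤ 80, so (f) does not meet the standard; on (g) the weight is 80, ≤ 80, so (g) does not meet the standard.
  Not every element is met, so the authority fails to carry Stage 3.
The analysis ends at Stage 3; the applicant prevails.

applicant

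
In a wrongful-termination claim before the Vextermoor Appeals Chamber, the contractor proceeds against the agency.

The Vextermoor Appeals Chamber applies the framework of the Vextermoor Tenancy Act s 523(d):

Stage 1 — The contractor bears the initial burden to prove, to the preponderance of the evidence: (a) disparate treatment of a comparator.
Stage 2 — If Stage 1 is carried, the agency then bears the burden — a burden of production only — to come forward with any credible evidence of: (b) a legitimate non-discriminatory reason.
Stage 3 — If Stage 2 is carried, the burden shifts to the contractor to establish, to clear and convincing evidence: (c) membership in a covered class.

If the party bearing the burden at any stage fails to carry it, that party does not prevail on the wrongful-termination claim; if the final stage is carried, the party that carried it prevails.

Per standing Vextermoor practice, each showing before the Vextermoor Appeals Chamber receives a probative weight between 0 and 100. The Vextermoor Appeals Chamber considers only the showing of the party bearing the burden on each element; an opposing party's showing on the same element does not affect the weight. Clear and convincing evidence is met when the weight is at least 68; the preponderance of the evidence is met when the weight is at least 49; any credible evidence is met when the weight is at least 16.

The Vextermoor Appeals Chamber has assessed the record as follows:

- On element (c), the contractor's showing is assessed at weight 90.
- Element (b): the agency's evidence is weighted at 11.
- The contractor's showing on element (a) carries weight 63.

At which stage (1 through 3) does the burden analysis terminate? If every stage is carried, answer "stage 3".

Stage 1 — burden on contractor; standard: the preponderance of the evidence (weight is at least 49).
    (a): 63 ≥ 49 [met]
  Stage 1 carried; the burden shifts to the agency.
Stage 2 — burden on agency; standard: any credible evidence (weight is at least 16).
    (b): 11 < 16 [not met]
  Stage 2 not carried; the agency fails its burden.
The contractor prevails.

stage 2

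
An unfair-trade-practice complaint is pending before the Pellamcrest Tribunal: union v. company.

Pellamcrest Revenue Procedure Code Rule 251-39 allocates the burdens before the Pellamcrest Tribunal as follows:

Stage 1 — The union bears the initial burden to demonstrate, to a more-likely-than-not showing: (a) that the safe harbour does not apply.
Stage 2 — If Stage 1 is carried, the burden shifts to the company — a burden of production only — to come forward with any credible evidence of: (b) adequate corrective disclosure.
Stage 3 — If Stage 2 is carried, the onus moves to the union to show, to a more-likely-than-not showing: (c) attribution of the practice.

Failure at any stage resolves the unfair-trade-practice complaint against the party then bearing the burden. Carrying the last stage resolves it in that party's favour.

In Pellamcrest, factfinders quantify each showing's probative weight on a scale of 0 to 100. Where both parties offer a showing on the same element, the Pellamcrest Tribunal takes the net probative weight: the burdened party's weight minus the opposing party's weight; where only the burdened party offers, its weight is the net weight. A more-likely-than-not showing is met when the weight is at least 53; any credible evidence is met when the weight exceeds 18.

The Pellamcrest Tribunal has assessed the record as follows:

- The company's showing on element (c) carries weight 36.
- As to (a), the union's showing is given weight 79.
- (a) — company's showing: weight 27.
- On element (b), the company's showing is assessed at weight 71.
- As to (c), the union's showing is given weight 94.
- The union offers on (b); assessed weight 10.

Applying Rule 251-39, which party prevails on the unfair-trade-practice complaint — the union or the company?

At Stage 1 the union must meet a more-likely-than-not showing (weight is at least 53): on (a) the weight is 79 less the opposing 27 gives net 52, < 53, so (a) does not meet the standard.
  Not every element is met, so the union fails to carry Stage 1.
So the company prevails.

company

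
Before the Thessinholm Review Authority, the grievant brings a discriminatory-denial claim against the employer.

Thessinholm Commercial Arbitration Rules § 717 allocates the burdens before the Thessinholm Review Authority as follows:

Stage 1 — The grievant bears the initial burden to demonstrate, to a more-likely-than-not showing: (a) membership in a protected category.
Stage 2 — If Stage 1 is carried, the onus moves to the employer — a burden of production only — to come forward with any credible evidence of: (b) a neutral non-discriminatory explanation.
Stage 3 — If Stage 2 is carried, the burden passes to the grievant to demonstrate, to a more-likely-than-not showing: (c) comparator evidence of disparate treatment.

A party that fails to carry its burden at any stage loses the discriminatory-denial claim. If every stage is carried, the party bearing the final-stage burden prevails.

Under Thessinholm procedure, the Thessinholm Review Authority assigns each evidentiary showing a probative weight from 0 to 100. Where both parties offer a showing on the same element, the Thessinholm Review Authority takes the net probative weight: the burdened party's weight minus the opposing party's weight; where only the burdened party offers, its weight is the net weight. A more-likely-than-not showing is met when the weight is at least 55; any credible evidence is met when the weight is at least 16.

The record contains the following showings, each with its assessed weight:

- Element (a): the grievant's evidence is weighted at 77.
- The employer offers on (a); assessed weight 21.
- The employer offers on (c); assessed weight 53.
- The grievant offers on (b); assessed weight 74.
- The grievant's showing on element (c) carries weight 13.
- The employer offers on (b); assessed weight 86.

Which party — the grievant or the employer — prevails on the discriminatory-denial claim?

grievant

Stage 1 — burden on grievant; standard: a more-likely-than-not showing (weight is at least 55).
    (a): 77 − 21 = 56 ≥ 55 [met]
  Stage 1 is satisfied; the onus moves to the employer.
Stage 2 — burden on employer; standard: any credible evidence (weight is at least 16).
    (b): 86 − 74 = 12 < 16 [not met]
  The employer does not carry Stage 2.
The grievant prevails.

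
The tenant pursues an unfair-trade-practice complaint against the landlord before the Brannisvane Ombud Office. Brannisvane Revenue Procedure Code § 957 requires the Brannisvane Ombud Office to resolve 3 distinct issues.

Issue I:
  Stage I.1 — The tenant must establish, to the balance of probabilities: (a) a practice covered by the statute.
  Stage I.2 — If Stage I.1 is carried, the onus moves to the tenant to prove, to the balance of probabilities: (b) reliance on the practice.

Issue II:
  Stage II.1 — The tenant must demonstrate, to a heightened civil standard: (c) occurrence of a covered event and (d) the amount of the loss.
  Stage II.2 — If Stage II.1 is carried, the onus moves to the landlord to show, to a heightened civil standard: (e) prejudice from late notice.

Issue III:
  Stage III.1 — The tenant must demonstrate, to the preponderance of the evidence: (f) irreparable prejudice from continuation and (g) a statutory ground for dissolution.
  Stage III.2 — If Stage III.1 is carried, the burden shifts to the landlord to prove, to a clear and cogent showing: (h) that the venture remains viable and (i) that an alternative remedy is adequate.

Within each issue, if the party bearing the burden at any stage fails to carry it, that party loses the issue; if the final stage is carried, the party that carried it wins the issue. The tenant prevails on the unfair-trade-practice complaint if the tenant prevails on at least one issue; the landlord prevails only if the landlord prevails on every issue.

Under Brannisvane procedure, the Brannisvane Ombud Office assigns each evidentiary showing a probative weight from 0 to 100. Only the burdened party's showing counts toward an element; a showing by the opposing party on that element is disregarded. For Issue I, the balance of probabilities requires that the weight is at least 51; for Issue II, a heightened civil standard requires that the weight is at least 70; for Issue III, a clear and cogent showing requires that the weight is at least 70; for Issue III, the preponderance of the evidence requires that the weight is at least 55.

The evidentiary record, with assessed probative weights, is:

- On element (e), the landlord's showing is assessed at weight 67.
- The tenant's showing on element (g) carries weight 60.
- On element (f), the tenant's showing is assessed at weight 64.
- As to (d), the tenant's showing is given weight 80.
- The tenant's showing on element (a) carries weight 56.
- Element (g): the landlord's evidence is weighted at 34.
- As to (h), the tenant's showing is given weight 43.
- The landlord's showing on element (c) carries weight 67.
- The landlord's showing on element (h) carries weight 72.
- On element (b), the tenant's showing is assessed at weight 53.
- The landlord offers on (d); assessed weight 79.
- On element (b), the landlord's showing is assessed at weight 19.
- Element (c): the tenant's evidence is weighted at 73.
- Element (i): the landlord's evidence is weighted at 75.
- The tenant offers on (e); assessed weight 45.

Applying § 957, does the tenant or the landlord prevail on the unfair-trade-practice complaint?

— Issue I —
Stage I.1 (tenant, the balance of probabilities, weight is at least 51): (a) 56 ≥ 51 — meets.
  Stage I.1 carried; the burden remains with the tenant.
Stage I.2 (tenant, the balance of probabilities, weight is at least 51): (b) 53 (landlord's 19 disregarded) ≥ 51 — meets.
  All elements met at the final stage.
Every stage carried; the tenant prevails on this issue.
— Issue II —
At Stage II.1 the tenant must meet a heightened civil standard (weight is at least 70): on (c) the weight is 73 (the landlord's 67 is given no effect), which does reach 70, so (c) meets the standard; on (d) the weight is 80 (the landlord's 79 is given no effect), which does reach 70, so (d) meets the standard.
  Stage II.1 carried; the burden shifts to the landlord.
At Stage II.2 the landlord must meet a heightened civil standard (weight is at least 70): on (e) the weight is 67 (the tenant's 45 is given no effect), < 70, so (e) does not meet the standard.
  Not every element is met, so the landlord fails to carry Stage II.2.
The tenant prevails on this issue.
— Issue III —
Stage III.1 — burden on tenant; standard: the preponderance of the evidence (weight is at least 55).
    (f): 64 ≥ 55 [met]
    (g): 60 (landlord's 34 disregarded) ≥ 55 [met]
  The tenant carries Stage III.1; the landlord now bears the burden.
Stage III.2 — burden on landlord; standard: a clear and cogent showing (weight is at least 70).
    (h): 72 (tenant's 43 disregarded) ≥ 70 [met]
    (i): 75 ≥ 70 [met]
  The landlord carries the last stage.
Every stage carried; the landlord prevails on this issue.
Per-issue: Issue I → tenant; Issue II → tenant; Issue III → landlord. The tenant must prevail on at least one issue; overall, the tenant prevails.

tenant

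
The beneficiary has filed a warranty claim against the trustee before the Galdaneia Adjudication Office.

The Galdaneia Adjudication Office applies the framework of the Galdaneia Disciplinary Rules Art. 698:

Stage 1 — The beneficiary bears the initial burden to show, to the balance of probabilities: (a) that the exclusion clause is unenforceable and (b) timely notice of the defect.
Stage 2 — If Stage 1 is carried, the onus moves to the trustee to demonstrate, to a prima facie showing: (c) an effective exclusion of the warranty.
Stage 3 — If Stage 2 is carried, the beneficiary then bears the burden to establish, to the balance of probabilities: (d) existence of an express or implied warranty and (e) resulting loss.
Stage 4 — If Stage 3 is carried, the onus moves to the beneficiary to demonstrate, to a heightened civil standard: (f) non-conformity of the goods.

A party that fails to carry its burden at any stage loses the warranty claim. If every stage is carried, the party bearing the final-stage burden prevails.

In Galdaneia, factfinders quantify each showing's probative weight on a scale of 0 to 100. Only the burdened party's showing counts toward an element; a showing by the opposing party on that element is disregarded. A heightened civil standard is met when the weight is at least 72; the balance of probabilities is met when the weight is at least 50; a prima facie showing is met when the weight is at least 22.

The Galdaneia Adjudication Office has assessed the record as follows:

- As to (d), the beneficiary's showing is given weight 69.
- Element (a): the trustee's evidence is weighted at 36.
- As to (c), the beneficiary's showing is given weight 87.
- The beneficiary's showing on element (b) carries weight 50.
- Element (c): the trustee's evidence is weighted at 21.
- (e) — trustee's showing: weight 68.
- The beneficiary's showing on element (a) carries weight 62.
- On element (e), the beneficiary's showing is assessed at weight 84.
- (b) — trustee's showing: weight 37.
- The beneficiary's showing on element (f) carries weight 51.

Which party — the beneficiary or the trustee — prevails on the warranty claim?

beneficiary

Stage 1 — burden on beneficiary; standard: the balance of probabilities (weight is at least 50).
    (a): 62 (trustee's 36 disregarded) ≥ 50 [met]
    (b): 50 (trustee's 37 disregarded) ≥ 50 [met]
  Stage 1 carried; the burden shifts to the trustee.
Stage 2 — burden on trustee; standard: a prima facie showing (weight is at least 22).
    (c): 21 (beneficiary's 87 disregarded) < 22 [not met]
  The trustee does not carry Stage 2.
The beneficiary prevails.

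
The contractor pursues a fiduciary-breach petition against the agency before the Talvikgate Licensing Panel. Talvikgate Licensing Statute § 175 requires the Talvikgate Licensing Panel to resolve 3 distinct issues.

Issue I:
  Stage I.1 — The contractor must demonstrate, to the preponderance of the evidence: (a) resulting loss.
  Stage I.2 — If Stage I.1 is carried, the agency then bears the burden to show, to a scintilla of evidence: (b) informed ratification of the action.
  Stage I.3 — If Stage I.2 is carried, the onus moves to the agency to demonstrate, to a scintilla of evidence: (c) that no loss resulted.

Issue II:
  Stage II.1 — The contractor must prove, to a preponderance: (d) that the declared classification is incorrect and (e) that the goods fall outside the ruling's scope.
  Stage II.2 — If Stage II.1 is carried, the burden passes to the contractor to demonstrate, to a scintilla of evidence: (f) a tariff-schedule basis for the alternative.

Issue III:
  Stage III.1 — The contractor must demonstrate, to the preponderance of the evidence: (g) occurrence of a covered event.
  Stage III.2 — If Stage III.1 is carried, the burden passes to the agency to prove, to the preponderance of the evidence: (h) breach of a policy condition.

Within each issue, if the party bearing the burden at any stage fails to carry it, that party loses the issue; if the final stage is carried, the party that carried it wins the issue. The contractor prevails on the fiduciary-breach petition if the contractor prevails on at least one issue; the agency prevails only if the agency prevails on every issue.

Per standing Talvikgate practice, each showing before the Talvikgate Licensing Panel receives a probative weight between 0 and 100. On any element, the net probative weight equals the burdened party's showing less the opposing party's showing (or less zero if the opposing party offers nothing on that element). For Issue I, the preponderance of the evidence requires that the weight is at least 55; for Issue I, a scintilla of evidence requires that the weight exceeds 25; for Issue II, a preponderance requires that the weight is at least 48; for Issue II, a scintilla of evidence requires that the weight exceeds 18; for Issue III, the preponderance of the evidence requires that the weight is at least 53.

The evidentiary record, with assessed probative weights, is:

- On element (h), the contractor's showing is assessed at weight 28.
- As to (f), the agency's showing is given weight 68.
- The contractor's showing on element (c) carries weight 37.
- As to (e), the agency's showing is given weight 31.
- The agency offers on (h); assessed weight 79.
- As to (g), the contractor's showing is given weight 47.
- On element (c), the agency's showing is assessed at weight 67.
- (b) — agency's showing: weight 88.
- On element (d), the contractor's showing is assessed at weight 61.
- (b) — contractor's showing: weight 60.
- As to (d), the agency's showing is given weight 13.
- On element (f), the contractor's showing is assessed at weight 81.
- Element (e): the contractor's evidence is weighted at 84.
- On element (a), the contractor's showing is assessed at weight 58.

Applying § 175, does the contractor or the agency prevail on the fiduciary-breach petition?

— Issue I —
At Stage I.1 the contractor must meet the preponderance of the evidence (weight is at least 55): on (a) the weight is 58, ≥ 55, so (a) meets the standard.
  All elements met. The burden passes to the agency.
At Stage I.2 the agency must meet a scintilla of evidence (weight exceeds 25): on (b) the weight is 88 less the opposing 60 gives net 28, > 25, so (b) meets the standard.
  Stage I.2 is satisfied; the agency continues to bear the burden.
At Stage I.3 the agency must meet a scintilla of evidence (weight exceeds 25): on (c) the weight is 67 less the opposing 37 gives net 30, > 25, so (c) meets the standard.
  Stage I.3 carried; the final stage is satisfied.
All stages carried — the agency prevails on this issue.
— Issue II —
Stage II.1 — burden on contractor; standard: a preponderance (weight is at least 48).
    (d): 61 − 13 = 48 ≥ 48 [met]
    (e): 84 − 31 = 53 ≥ 48 [met]
  Stage II.1 is satisfied; the contractor continues to bear the burden.
Stage II.2 — burden on contractor; standard: a scintilla of evidence (weight exceeds 18).
    (f): 81 − 68 = 13 ≤ 18 [not met]
  Not every element is met, so the contractor fails to carry Stage II.2.
The analysis ends at Stage II.2; the agency prevails on this issue.
— Issue III —
At Stage III.1 the contractor must meet the preponderance of the evidence (weight is at least 53): on (g) the weight is 47, < 53, so (g) does not meet the standard.
  Not every element is met, so the contractor fails to carry Stage III.1.
The agency prevails on this issue.
Per-issue: Issue I → agency; Issue II → agency; Issue III → agency. The contractor must prevail on at least one issue; overall, the agency prevails.

agency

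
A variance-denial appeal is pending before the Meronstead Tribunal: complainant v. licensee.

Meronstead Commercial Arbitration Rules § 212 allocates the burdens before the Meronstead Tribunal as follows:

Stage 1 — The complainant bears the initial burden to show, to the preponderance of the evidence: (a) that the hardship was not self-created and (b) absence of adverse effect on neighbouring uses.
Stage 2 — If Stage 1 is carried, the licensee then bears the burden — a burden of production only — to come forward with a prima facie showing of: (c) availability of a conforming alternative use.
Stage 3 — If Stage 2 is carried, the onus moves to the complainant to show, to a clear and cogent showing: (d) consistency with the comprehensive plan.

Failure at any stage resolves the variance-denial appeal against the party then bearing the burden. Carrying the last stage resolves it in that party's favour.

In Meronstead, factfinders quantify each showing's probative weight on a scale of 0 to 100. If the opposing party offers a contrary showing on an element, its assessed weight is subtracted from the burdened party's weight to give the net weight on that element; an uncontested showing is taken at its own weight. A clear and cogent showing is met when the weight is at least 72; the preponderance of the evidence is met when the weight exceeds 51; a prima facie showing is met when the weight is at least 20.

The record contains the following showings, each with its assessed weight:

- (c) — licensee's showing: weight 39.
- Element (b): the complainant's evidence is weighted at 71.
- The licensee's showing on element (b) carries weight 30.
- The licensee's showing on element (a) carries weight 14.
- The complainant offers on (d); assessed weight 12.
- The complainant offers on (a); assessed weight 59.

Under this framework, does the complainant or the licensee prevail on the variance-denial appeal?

Stage 1 (complainant, the preponderance of the evidence, weight exceeds 51): (a) net 59−14=45 ≤ 51 — fails; (b) net 71−30=41 ≤ 51 — fails.
  Stage 1 not carried; the complainant fails its burden.
The licensee prevails.

licensee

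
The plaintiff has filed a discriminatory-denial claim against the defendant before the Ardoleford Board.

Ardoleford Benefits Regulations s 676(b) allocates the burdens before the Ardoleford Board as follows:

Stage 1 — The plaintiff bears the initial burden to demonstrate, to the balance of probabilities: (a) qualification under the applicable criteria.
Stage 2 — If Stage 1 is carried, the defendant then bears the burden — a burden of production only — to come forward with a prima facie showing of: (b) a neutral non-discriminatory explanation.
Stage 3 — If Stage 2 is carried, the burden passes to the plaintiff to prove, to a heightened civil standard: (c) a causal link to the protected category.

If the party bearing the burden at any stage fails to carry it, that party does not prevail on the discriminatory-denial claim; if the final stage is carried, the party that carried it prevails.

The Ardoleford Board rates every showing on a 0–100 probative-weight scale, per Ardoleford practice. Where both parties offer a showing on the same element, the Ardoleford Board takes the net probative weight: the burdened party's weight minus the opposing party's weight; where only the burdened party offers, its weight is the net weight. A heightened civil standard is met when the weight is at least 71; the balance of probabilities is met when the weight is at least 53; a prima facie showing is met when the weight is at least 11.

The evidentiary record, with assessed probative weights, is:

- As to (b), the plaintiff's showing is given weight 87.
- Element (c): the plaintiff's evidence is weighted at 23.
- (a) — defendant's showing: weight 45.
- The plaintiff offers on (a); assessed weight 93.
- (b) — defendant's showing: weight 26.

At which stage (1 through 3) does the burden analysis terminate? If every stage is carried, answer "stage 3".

stage 1

Stage 1 (plaintiff, the balance of probabilities, weight is at least 53): (a) net 93−45=48 < 53 — fails.
  Stage 1 not carried; the plaintiff fails its burden.
The defendant prevails.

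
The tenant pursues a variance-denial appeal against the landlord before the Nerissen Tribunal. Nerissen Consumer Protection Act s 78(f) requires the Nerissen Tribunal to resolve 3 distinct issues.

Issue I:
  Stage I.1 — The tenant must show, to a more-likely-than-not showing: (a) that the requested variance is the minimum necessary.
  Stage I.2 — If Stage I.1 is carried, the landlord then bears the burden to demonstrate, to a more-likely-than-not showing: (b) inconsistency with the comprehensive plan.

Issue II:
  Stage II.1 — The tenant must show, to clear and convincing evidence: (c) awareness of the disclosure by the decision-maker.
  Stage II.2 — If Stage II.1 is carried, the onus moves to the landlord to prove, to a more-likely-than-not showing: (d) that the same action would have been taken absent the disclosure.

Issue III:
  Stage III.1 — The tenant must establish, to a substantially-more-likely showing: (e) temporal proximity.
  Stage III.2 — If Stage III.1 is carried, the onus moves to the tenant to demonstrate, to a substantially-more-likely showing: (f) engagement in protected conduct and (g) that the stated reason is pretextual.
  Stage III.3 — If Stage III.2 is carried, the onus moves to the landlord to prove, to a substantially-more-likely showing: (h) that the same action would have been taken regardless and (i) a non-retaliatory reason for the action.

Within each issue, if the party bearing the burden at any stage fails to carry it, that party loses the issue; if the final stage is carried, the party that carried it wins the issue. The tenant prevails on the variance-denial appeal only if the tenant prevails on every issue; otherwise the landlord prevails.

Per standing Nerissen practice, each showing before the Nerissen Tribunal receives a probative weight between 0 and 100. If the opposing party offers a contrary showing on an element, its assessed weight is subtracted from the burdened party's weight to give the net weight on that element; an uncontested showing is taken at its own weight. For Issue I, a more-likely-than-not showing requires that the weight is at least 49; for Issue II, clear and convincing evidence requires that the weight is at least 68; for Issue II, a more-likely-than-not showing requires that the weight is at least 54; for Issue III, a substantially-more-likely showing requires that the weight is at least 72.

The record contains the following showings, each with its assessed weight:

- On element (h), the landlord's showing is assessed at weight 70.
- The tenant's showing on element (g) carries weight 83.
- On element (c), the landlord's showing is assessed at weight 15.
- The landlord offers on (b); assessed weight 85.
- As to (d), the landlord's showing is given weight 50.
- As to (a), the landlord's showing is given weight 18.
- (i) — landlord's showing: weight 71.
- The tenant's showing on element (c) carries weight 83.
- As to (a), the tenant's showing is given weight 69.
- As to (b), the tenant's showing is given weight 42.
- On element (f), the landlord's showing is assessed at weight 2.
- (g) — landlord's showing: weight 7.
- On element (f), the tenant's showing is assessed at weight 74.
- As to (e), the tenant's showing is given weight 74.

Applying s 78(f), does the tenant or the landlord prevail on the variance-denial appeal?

tenant

— Issue I —
Stage I.1 (tenant, a more-likely-than-not showing, weight is at least 49): (a) net 69−18=51 ≥ 49 — meets.
  Stage I.1 carried; the burden shifts to the landlord.
Stage I.2 (landlord, a more-likely-than-not showing, weight is at least 49): (b) net 85−42=43 < 49 — fails.
  The landlord does not carry Stage I.2.
The analysis ends at Stage I.2; the tenant prevails on this issue.
— Issue II —
Stage II.1 — burden on tenant; standard: clear and convincing evidence (weight is at least 68).
    (c): 83 − 15 = 68 ≥ 68 [met]
  Stage II.1 is satisfied; the onus moves to the landlord.
Stage II.2 — burden on landlord; standard: a more-likely-than-not showing (weight is at least 54).
    (d): 50 < 54 [not met]
  Not every element is met, so the landlord fails to carry Stage II.2.
So the tenant prevails on this issue.
— Issue III —
At Stage III.1 the tenant must meet a substantially-more-likely showing (weight is at least 72): on (e) the weight is 74, which does reach 72, so (e) meets the standard.
  Stage III.1 is satisfied; the tenant continues to bear the burden.
At Stage III.2 the tenant must meet a substantially-more-likely showing (weight is at least 72): on (f) the weight is 74 less the opposing 2 gives net 72, ≥ 72, so (f) meets the standard; on (g) the weight is 83 less the opposing 7 gives net 76, which does reach 72, so (g) meets the standard.
  Stage III.2 is satisfied; the onus moves to the landlord.
At Stage III.3 the landlord must meet a substantially-more-likely showing (weight is at least 72): on (h) the weight is 70, which does not reach 72, so (h) does not meet the standard; on (i) the weight is 71, < 72, so (i) does not meet the standard.
  Not every element is met, so the landlord fails to carry Stage III.3.
The analysis ends at Stage III.3; the tenant prevails on this issue.
Per-issue: Issue I → tenant; Issue II → tenant; Issue III → tenant. The tenant must prevail on every issue; overall, the tenant prevails.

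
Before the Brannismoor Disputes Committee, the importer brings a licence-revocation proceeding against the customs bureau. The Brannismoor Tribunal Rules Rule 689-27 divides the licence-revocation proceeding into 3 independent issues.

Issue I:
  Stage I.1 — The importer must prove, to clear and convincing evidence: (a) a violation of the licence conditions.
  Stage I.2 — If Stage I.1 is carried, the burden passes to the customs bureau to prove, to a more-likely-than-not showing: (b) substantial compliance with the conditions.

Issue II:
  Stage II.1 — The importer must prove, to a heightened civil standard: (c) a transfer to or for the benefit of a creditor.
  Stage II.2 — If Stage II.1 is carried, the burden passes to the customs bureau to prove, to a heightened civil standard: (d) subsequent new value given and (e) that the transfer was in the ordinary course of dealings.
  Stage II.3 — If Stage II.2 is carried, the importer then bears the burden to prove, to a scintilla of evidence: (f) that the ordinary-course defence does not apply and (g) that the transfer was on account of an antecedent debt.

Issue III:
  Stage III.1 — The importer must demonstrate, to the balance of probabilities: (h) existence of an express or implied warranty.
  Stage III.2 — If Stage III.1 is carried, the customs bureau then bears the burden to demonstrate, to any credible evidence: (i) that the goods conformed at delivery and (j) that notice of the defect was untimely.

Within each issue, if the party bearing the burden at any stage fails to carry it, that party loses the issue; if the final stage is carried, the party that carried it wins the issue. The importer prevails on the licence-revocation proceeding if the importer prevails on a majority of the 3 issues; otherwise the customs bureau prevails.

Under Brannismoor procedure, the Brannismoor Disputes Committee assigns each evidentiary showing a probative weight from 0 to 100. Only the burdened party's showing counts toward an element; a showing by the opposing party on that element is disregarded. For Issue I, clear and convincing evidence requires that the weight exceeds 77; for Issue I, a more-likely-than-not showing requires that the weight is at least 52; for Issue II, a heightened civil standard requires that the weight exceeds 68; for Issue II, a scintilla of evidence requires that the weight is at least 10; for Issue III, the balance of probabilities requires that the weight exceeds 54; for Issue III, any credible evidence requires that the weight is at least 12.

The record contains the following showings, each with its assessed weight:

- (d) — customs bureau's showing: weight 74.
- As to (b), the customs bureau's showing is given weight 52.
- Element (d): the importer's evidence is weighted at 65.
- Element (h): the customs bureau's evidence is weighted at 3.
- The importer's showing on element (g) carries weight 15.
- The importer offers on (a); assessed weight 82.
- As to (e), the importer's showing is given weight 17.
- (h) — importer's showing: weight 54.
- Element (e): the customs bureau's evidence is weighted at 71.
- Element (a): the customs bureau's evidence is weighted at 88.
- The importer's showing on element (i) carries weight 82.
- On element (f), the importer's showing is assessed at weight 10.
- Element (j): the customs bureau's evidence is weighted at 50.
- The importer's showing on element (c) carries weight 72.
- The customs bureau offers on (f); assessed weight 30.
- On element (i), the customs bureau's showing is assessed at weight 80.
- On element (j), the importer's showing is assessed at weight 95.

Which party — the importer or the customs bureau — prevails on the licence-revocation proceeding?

— Issue I —
Stage I.1 (importer, clear and convincing evidence, weight exceeds 77): (a) 82 (customs bureau's 88 disregarded) > 77 — meets.
  Stage I.1 is satisfied; the onus moves to the customs bureau.
Stage I.2 (customs bureau, a more-likely-than-not showing, weight is at least 52): (b) 52 ≥ 52 — meets.
  The customs bureau carries the last stage.
With every stage satisfied, the customs bureau prevails on this issue.
— Issue II —
Stage II.1 — burden on importer; standard: a heightened civil standard (weight exceeds 68).
    (c): 72 > 68 [met]
  Stage II.1 carried; the burden shifts to the customs bureau.
Stage II.2 — burden on customs bureau; standard: a heightened civil standard (weight exceeds 68).
    (d): 74 (importer's 65 disregarded) > 68 [met]
    (e): 71 (importer's 17 disregarded) > 68 [met]
  The customs bureau carries Stage II.2; the importer now bears the burden.
Stage II.3 — burden on importer; standard: a scintilla of evidence (weight is at least 10).
    (f): 10 (customs bureau's 30 disregarded) ≥ 10 [met]
    (g): 15 ≥ 10 [met]
  The importer carries the last stage.
With every stage satisfied, the importer prevails on this issue.
— Issue III —
Stage III.1 — burden on importer; standard: the balance of probabilities (weight exceeds 54).
    (h): 54 (customs bureau's 3 disregarded) ≤ 54 [not met]
  Stage III.1 not carried; the importer fails its burden.
So the customs bureau prevails on this issue.
Per-issue: Issue I → customs bureau; Issue II → importer; Issue III → customs bureau. The importer must prevail on a majority of issues; overall, the customs bureau prevails.

customs bureau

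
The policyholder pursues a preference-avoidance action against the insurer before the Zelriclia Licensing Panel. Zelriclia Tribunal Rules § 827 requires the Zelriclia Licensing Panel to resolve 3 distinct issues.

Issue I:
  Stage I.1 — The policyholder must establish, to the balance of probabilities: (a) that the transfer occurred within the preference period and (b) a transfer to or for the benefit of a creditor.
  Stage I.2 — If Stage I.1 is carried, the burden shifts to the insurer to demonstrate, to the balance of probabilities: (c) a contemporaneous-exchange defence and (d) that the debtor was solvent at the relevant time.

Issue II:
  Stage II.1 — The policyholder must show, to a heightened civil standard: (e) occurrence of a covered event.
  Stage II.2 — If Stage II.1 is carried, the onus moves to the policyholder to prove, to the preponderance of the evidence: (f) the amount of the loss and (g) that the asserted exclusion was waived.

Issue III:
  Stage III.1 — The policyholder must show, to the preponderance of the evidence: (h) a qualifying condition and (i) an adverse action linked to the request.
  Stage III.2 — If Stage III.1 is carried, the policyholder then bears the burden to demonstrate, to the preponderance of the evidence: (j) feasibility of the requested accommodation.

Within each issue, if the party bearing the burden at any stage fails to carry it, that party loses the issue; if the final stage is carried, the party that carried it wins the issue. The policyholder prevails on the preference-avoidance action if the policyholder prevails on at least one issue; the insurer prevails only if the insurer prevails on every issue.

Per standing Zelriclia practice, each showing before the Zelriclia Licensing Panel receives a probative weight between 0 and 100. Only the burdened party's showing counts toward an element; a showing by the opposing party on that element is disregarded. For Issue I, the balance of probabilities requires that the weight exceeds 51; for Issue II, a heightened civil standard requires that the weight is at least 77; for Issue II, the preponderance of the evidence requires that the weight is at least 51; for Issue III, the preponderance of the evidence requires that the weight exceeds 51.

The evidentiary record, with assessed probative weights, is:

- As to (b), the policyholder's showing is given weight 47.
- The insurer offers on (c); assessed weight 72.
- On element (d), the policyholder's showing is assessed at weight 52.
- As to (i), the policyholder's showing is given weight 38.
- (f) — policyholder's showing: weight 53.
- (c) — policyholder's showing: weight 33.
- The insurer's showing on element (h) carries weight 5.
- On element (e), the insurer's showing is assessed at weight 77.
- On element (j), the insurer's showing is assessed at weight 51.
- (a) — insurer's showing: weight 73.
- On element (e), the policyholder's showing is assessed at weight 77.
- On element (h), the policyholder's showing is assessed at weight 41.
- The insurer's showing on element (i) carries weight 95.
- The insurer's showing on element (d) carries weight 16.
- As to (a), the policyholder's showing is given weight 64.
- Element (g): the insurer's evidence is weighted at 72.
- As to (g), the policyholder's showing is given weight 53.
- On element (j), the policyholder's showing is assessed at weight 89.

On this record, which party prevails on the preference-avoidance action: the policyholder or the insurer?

policyholder

— Issue I —
At Stage I.1 the policyholder must meet the balance of probabilities (weight exceeds 51): on (a) the weight is 64 (the insurer's 73 is given no effect), which does exceed 51, so (a) meets the standard; on (b) the weight is 47, which does not exceed 51, so (b) does not meet the standard.
  The policyholder does not carry Stage I.1.
So the insurer prevails on this issue.
— Issue II —
Stage II.1 (policyholder, a heightened civil standard, weight is at least 77): (e) 77 (insurer's 77 disregarded) ≥ 77 — meets.
  Stage II.1 carried; the burden remains with the policyholder.
Stage II.2 (policyholder, the preponderance of the evidence, weight is at least 51): (f) 53 ≥ 51 — meets; (g) 53 (insurer's 72 disregarded) ≥ 51 — meets.
  The policyholder carries the last stage.
Every stage carried; the policyholder prevails on this issue.
— Issue III —
Stage III.1 (policyholder, the preponderance of the evidence, weight exceeds 51): (h) 41 (insurer's 5 disregarded) ≤ 51 — fails; (i) 38 (insurer's 95 disregarded) ≤ 51 — fails.
  Not every element is met, so the policyholder fails to carry Stage III.1.
The analysis ends at Stage III.1; the insurer prevails on this issue.
Per-issue: Issue I → insurer; Issue II → policyholder; Issue III → insurer. The policyholder must prevail on at least one issue; overall, the policyholder prevails.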